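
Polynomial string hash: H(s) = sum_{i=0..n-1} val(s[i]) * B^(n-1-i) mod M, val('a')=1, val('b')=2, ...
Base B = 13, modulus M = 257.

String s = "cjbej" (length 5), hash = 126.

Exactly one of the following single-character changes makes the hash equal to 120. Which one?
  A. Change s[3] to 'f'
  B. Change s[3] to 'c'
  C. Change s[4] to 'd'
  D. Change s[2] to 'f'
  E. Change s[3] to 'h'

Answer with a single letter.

Answer: C

Derivation:
Option A: s[3]='e'->'f', delta=(6-5)*13^1 mod 257 = 13, hash=126+13 mod 257 = 139
Option B: s[3]='e'->'c', delta=(3-5)*13^1 mod 257 = 231, hash=126+231 mod 257 = 100
Option C: s[4]='j'->'d', delta=(4-10)*13^0 mod 257 = 251, hash=126+251 mod 257 = 120 <-- target
Option D: s[2]='b'->'f', delta=(6-2)*13^2 mod 257 = 162, hash=126+162 mod 257 = 31
Option E: s[3]='e'->'h', delta=(8-5)*13^1 mod 257 = 39, hash=126+39 mod 257 = 165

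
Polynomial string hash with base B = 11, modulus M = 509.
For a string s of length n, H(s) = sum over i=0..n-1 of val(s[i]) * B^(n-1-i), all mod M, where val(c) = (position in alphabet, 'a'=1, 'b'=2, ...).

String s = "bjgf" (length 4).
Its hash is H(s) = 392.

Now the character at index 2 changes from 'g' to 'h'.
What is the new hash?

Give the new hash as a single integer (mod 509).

val('g') = 7, val('h') = 8
Position k = 2, exponent = n-1-k = 1
B^1 mod M = 11^1 mod 509 = 11
Delta = (8 - 7) * 11 mod 509 = 11
New hash = (392 + 11) mod 509 = 403

Answer: 403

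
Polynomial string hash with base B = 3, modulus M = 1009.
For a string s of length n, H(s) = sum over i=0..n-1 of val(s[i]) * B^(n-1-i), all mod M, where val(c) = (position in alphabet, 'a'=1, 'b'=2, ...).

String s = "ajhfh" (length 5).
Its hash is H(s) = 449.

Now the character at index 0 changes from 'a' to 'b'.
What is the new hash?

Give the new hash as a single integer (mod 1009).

Answer: 530

Derivation:
val('a') = 1, val('b') = 2
Position k = 0, exponent = n-1-k = 4
B^4 mod M = 3^4 mod 1009 = 81
Delta = (2 - 1) * 81 mod 1009 = 81
New hash = (449 + 81) mod 1009 = 530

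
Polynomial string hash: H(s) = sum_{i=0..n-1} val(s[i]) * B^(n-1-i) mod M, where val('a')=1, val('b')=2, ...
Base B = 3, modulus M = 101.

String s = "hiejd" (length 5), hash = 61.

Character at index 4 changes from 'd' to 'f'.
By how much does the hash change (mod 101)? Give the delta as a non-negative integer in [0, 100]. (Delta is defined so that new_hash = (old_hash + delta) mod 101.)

Answer: 2

Derivation:
Delta formula: (val(new) - val(old)) * B^(n-1-k) mod M
  val('f') - val('d') = 6 - 4 = 2
  B^(n-1-k) = 3^0 mod 101 = 1
  Delta = 2 * 1 mod 101 = 2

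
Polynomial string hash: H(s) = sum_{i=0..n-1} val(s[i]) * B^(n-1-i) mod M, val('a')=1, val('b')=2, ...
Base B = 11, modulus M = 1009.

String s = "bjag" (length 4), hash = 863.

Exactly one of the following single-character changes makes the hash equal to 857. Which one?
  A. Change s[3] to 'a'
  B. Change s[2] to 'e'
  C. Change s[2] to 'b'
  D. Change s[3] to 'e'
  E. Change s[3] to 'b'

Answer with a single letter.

Answer: A

Derivation:
Option A: s[3]='g'->'a', delta=(1-7)*11^0 mod 1009 = 1003, hash=863+1003 mod 1009 = 857 <-- target
Option B: s[2]='a'->'e', delta=(5-1)*11^1 mod 1009 = 44, hash=863+44 mod 1009 = 907
Option C: s[2]='a'->'b', delta=(2-1)*11^1 mod 1009 = 11, hash=863+11 mod 1009 = 874
Option D: s[3]='g'->'e', delta=(5-7)*11^0 mod 1009 = 1007, hash=863+1007 mod 1009 = 861
Option E: s[3]='g'->'b', delta=(2-7)*11^0 mod 1009 = 1004, hash=863+1004 mod 1009 = 858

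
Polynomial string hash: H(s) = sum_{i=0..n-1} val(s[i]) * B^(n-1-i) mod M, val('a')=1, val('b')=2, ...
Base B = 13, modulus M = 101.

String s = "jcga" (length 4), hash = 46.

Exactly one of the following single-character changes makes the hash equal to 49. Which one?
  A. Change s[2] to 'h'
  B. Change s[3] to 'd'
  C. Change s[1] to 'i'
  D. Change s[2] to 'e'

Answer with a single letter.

Option A: s[2]='g'->'h', delta=(8-7)*13^1 mod 101 = 13, hash=46+13 mod 101 = 59
Option B: s[3]='a'->'d', delta=(4-1)*13^0 mod 101 = 3, hash=46+3 mod 101 = 49 <-- target
Option C: s[1]='c'->'i', delta=(9-3)*13^2 mod 101 = 4, hash=46+4 mod 101 = 50
Option D: s[2]='g'->'e', delta=(5-7)*13^1 mod 101 = 75, hash=46+75 mod 101 = 20

Answer: B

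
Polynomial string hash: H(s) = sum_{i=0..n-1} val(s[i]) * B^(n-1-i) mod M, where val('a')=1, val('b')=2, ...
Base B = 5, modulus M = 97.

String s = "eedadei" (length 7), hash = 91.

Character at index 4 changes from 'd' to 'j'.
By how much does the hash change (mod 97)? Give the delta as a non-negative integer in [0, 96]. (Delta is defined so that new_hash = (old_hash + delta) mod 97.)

Delta formula: (val(new) - val(old)) * B^(n-1-k) mod M
  val('j') - val('d') = 10 - 4 = 6
  B^(n-1-k) = 5^2 mod 97 = 25
  Delta = 6 * 25 mod 97 = 53

Answer: 53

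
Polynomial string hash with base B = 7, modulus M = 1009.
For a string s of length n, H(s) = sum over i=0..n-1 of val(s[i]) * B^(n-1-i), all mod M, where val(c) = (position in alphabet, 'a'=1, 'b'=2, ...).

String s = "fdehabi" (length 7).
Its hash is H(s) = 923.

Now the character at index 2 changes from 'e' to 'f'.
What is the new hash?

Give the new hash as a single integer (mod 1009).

val('e') = 5, val('f') = 6
Position k = 2, exponent = n-1-k = 4
B^4 mod M = 7^4 mod 1009 = 383
Delta = (6 - 5) * 383 mod 1009 = 383
New hash = (923 + 383) mod 1009 = 297

Answer: 297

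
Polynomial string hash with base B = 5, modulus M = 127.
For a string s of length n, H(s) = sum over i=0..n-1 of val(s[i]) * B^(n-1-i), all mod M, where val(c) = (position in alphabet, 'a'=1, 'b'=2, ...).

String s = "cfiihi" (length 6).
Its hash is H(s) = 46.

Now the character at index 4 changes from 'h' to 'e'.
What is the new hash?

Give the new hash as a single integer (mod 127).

Answer: 31

Derivation:
val('h') = 8, val('e') = 5
Position k = 4, exponent = n-1-k = 1
B^1 mod M = 5^1 mod 127 = 5
Delta = (5 - 8) * 5 mod 127 = 112
New hash = (46 + 112) mod 127 = 31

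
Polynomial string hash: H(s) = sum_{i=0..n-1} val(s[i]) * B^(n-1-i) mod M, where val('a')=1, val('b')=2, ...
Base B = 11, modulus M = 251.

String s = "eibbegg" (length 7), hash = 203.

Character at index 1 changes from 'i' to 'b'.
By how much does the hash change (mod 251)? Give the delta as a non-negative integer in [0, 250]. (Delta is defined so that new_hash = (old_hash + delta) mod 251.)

Answer: 135

Derivation:
Delta formula: (val(new) - val(old)) * B^(n-1-k) mod M
  val('b') - val('i') = 2 - 9 = -7
  B^(n-1-k) = 11^5 mod 251 = 160
  Delta = -7 * 160 mod 251 = 135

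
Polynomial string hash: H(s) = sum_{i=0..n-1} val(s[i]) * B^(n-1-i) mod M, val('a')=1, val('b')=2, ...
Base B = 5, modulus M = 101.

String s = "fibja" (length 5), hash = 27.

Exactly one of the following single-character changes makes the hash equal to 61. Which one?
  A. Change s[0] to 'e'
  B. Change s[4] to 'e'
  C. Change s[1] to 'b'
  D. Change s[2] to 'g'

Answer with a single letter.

Option A: s[0]='f'->'e', delta=(5-6)*5^4 mod 101 = 82, hash=27+82 mod 101 = 8
Option B: s[4]='a'->'e', delta=(5-1)*5^0 mod 101 = 4, hash=27+4 mod 101 = 31
Option C: s[1]='i'->'b', delta=(2-9)*5^3 mod 101 = 34, hash=27+34 mod 101 = 61 <-- target
Option D: s[2]='b'->'g', delta=(7-2)*5^2 mod 101 = 24, hash=27+24 mod 101 = 51

Answer: C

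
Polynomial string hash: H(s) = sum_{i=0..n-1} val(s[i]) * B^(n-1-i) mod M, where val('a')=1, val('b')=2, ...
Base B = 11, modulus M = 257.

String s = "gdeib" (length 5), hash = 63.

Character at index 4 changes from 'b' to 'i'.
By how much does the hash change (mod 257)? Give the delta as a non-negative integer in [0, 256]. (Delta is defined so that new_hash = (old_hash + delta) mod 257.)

Answer: 7

Derivation:
Delta formula: (val(new) - val(old)) * B^(n-1-k) mod M
  val('i') - val('b') = 9 - 2 = 7
  B^(n-1-k) = 11^0 mod 257 = 1
  Delta = 7 * 1 mod 257 = 7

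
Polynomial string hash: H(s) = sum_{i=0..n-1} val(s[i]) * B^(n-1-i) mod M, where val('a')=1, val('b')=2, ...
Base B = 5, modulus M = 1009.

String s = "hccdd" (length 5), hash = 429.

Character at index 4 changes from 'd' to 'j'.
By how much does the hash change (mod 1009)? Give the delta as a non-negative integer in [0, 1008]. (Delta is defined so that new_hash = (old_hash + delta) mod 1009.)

Answer: 6

Derivation:
Delta formula: (val(new) - val(old)) * B^(n-1-k) mod M
  val('j') - val('d') = 10 - 4 = 6
  B^(n-1-k) = 5^0 mod 1009 = 1
  Delta = 6 * 1 mod 1009 = 6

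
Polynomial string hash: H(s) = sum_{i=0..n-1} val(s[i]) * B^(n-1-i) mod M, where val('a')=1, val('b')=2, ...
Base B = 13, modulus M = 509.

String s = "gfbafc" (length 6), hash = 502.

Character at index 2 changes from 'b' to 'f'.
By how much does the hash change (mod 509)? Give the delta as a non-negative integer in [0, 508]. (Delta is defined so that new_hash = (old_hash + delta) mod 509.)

Answer: 135

Derivation:
Delta formula: (val(new) - val(old)) * B^(n-1-k) mod M
  val('f') - val('b') = 6 - 2 = 4
  B^(n-1-k) = 13^3 mod 509 = 161
  Delta = 4 * 161 mod 509 = 135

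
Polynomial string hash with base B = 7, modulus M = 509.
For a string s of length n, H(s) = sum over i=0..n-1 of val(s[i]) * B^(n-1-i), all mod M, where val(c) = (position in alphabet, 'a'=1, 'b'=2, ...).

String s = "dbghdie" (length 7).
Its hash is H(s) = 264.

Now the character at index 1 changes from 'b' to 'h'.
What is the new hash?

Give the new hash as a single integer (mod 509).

val('b') = 2, val('h') = 8
Position k = 1, exponent = n-1-k = 5
B^5 mod M = 7^5 mod 509 = 10
Delta = (8 - 2) * 10 mod 509 = 60
New hash = (264 + 60) mod 509 = 324

Answer: 324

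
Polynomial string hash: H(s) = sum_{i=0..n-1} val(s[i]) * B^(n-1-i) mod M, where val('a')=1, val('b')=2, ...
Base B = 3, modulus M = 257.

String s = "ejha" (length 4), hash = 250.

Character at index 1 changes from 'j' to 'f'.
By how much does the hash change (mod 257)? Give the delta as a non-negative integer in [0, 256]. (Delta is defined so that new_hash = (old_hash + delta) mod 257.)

Delta formula: (val(new) - val(old)) * B^(n-1-k) mod M
  val('f') - val('j') = 6 - 10 = -4
  B^(n-1-k) = 3^2 mod 257 = 9
  Delta = -4 * 9 mod 257 = 221

Answer: 221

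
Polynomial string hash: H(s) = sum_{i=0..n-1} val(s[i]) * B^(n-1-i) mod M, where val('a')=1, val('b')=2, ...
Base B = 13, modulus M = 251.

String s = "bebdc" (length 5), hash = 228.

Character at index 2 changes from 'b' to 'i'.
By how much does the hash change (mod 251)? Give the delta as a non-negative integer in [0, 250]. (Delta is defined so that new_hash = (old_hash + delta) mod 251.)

Delta formula: (val(new) - val(old)) * B^(n-1-k) mod M
  val('i') - val('b') = 9 - 2 = 7
  B^(n-1-k) = 13^2 mod 251 = 169
  Delta = 7 * 169 mod 251 = 179

Answer: 179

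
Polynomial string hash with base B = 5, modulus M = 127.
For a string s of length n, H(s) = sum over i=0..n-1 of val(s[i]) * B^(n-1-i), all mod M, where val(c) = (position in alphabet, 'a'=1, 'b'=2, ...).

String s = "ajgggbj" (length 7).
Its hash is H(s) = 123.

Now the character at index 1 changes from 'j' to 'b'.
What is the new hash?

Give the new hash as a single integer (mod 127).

val('j') = 10, val('b') = 2
Position k = 1, exponent = n-1-k = 5
B^5 mod M = 5^5 mod 127 = 77
Delta = (2 - 10) * 77 mod 127 = 19
New hash = (123 + 19) mod 127 = 15

Answer: 15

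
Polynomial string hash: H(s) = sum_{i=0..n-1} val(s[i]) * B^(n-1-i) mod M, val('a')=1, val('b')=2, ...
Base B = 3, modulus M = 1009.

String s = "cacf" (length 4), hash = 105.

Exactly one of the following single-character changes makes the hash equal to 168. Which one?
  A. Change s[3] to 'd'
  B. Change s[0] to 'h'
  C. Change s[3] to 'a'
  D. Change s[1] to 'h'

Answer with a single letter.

Option A: s[3]='f'->'d', delta=(4-6)*3^0 mod 1009 = 1007, hash=105+1007 mod 1009 = 103
Option B: s[0]='c'->'h', delta=(8-3)*3^3 mod 1009 = 135, hash=105+135 mod 1009 = 240
Option C: s[3]='f'->'a', delta=(1-6)*3^0 mod 1009 = 1004, hash=105+1004 mod 1009 = 100
Option D: s[1]='a'->'h', delta=(8-1)*3^2 mod 1009 = 63, hash=105+63 mod 1009 = 168 <-- target

Answer: D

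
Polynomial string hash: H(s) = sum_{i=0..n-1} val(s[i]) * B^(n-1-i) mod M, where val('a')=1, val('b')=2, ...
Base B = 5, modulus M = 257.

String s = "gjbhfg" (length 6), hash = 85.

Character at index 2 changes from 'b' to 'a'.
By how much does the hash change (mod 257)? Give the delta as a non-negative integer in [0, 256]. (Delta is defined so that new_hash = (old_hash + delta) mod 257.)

Answer: 132

Derivation:
Delta formula: (val(new) - val(old)) * B^(n-1-k) mod M
  val('a') - val('b') = 1 - 2 = -1
  B^(n-1-k) = 5^3 mod 257 = 125
  Delta = -1 * 125 mod 257 = 132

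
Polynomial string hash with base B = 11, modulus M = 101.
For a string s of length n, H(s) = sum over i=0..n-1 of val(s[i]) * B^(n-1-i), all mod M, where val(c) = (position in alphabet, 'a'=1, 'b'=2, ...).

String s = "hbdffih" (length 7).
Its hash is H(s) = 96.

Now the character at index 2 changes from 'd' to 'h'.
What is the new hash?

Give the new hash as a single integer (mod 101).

Answer: 80

Derivation:
val('d') = 4, val('h') = 8
Position k = 2, exponent = n-1-k = 4
B^4 mod M = 11^4 mod 101 = 97
Delta = (8 - 4) * 97 mod 101 = 85
New hash = (96 + 85) mod 101 = 80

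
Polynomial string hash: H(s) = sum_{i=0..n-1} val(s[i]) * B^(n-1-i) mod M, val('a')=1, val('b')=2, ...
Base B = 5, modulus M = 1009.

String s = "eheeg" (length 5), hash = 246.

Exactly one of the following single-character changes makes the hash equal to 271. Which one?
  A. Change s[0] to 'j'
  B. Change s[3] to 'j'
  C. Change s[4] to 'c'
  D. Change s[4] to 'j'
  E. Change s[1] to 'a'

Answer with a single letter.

Answer: B

Derivation:
Option A: s[0]='e'->'j', delta=(10-5)*5^4 mod 1009 = 98, hash=246+98 mod 1009 = 344
Option B: s[3]='e'->'j', delta=(10-5)*5^1 mod 1009 = 25, hash=246+25 mod 1009 = 271 <-- target
Option C: s[4]='g'->'c', delta=(3-7)*5^0 mod 1009 = 1005, hash=246+1005 mod 1009 = 242
Option D: s[4]='g'->'j', delta=(10-7)*5^0 mod 1009 = 3, hash=246+3 mod 1009 = 249
Option E: s[1]='h'->'a', delta=(1-8)*5^3 mod 1009 = 134, hash=246+134 mod 1009 = 380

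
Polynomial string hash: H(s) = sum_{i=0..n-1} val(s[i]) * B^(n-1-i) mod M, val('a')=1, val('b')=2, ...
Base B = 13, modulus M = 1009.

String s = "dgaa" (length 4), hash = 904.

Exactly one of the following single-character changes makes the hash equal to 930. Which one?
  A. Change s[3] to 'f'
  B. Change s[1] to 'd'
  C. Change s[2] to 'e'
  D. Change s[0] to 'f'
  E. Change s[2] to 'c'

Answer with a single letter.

Answer: E

Derivation:
Option A: s[3]='a'->'f', delta=(6-1)*13^0 mod 1009 = 5, hash=904+5 mod 1009 = 909
Option B: s[1]='g'->'d', delta=(4-7)*13^2 mod 1009 = 502, hash=904+502 mod 1009 = 397
Option C: s[2]='a'->'e', delta=(5-1)*13^1 mod 1009 = 52, hash=904+52 mod 1009 = 956
Option D: s[0]='d'->'f', delta=(6-4)*13^3 mod 1009 = 358, hash=904+358 mod 1009 = 253
Option E: s[2]='a'->'c', delta=(3-1)*13^1 mod 1009 = 26, hash=904+26 mod 1009 = 930 <-- target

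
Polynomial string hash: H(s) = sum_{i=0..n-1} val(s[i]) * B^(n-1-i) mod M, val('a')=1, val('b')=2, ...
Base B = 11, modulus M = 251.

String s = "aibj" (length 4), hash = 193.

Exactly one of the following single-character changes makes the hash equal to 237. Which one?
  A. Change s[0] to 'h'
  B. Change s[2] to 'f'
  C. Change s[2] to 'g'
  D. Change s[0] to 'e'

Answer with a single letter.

Answer: B

Derivation:
Option A: s[0]='a'->'h', delta=(8-1)*11^3 mod 251 = 30, hash=193+30 mod 251 = 223
Option B: s[2]='b'->'f', delta=(6-2)*11^1 mod 251 = 44, hash=193+44 mod 251 = 237 <-- target
Option C: s[2]='b'->'g', delta=(7-2)*11^1 mod 251 = 55, hash=193+55 mod 251 = 248
Option D: s[0]='a'->'e', delta=(5-1)*11^3 mod 251 = 53, hash=193+53 mod 251 = 246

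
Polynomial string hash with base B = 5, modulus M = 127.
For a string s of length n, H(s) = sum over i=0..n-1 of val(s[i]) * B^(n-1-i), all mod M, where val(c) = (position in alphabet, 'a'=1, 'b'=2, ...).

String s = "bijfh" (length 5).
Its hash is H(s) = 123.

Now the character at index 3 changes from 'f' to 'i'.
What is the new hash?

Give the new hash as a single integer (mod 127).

Answer: 11

Derivation:
val('f') = 6, val('i') = 9
Position k = 3, exponent = n-1-k = 1
B^1 mod M = 5^1 mod 127 = 5
Delta = (9 - 6) * 5 mod 127 = 15
New hash = (123 + 15) mod 127 = 11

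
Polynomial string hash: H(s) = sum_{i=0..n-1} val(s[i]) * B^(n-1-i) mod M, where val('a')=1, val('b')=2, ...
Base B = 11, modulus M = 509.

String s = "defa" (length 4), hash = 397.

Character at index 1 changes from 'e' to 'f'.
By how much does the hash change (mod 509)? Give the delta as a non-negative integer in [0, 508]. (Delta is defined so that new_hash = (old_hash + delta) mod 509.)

Answer: 121

Derivation:
Delta formula: (val(new) - val(old)) * B^(n-1-k) mod M
  val('f') - val('e') = 6 - 5 = 1
  B^(n-1-k) = 11^2 mod 509 = 121
  Delta = 1 * 121 mod 509 = 121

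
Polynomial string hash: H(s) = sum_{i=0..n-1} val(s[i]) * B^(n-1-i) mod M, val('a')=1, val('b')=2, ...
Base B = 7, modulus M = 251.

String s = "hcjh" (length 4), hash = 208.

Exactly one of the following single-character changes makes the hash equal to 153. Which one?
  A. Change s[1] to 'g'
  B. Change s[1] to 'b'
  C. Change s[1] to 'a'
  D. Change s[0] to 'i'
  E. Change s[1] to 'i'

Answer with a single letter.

Option A: s[1]='c'->'g', delta=(7-3)*7^2 mod 251 = 196, hash=208+196 mod 251 = 153 <-- target
Option B: s[1]='c'->'b', delta=(2-3)*7^2 mod 251 = 202, hash=208+202 mod 251 = 159
Option C: s[1]='c'->'a', delta=(1-3)*7^2 mod 251 = 153, hash=208+153 mod 251 = 110
Option D: s[0]='h'->'i', delta=(9-8)*7^3 mod 251 = 92, hash=208+92 mod 251 = 49
Option E: s[1]='c'->'i', delta=(9-3)*7^2 mod 251 = 43, hash=208+43 mod 251 = 0

Answer: A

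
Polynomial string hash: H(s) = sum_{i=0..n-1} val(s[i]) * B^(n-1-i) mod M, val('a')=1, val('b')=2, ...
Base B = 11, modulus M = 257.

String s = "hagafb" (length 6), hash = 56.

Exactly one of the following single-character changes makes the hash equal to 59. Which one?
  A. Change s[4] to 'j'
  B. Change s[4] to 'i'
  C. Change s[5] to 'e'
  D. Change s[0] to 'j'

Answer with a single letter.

Option A: s[4]='f'->'j', delta=(10-6)*11^1 mod 257 = 44, hash=56+44 mod 257 = 100
Option B: s[4]='f'->'i', delta=(9-6)*11^1 mod 257 = 33, hash=56+33 mod 257 = 89
Option C: s[5]='b'->'e', delta=(5-2)*11^0 mod 257 = 3, hash=56+3 mod 257 = 59 <-- target
Option D: s[0]='h'->'j', delta=(10-8)*11^5 mod 257 = 81, hash=56+81 mod 257 = 137

Answer: C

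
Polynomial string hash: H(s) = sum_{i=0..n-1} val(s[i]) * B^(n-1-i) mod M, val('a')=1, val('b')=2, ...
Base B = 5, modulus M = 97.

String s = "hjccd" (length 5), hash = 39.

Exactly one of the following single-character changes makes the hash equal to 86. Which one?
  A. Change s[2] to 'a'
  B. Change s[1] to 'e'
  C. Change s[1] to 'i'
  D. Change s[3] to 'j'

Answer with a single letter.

Option A: s[2]='c'->'a', delta=(1-3)*5^2 mod 97 = 47, hash=39+47 mod 97 = 86 <-- target
Option B: s[1]='j'->'e', delta=(5-10)*5^3 mod 97 = 54, hash=39+54 mod 97 = 93
Option C: s[1]='j'->'i', delta=(9-10)*5^3 mod 97 = 69, hash=39+69 mod 97 = 11
Option D: s[3]='c'->'j', delta=(10-3)*5^1 mod 97 = 35, hash=39+35 mod 97 = 74

Answer: A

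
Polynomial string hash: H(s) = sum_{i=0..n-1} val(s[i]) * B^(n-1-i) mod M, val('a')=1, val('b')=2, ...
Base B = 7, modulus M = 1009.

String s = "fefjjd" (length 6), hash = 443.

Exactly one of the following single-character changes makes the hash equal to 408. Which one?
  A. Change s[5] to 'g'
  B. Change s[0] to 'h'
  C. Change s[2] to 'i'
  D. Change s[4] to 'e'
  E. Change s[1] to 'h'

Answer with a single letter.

Option A: s[5]='d'->'g', delta=(7-4)*7^0 mod 1009 = 3, hash=443+3 mod 1009 = 446
Option B: s[0]='f'->'h', delta=(8-6)*7^5 mod 1009 = 317, hash=443+317 mod 1009 = 760
Option C: s[2]='f'->'i', delta=(9-6)*7^3 mod 1009 = 20, hash=443+20 mod 1009 = 463
Option D: s[4]='j'->'e', delta=(5-10)*7^1 mod 1009 = 974, hash=443+974 mod 1009 = 408 <-- target
Option E: s[1]='e'->'h', delta=(8-5)*7^4 mod 1009 = 140, hash=443+140 mod 1009 = 583

Answer: D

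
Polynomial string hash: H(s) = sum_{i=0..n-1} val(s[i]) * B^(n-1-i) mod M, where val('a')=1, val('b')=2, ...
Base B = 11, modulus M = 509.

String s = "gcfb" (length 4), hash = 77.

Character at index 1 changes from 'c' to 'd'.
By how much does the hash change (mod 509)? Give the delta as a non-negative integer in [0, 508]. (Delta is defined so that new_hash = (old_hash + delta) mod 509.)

Delta formula: (val(new) - val(old)) * B^(n-1-k) mod M
  val('d') - val('c') = 4 - 3 = 1
  B^(n-1-k) = 11^2 mod 509 = 121
  Delta = 1 * 121 mod 509 = 121

Answer: 121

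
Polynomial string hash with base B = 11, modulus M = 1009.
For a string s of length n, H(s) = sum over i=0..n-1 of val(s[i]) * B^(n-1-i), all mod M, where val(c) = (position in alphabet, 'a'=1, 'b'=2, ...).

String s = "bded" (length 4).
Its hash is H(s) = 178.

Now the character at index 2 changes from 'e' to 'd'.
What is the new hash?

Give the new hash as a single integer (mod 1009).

Answer: 167

Derivation:
val('e') = 5, val('d') = 4
Position k = 2, exponent = n-1-k = 1
B^1 mod M = 11^1 mod 1009 = 11
Delta = (4 - 5) * 11 mod 1009 = 998
New hash = (178 + 998) mod 1009 = 167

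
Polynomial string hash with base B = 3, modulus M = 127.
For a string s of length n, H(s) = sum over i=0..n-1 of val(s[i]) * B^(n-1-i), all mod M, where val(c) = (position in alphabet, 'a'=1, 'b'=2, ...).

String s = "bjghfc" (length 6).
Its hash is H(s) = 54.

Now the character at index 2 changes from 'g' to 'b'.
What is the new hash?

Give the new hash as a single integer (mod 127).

val('g') = 7, val('b') = 2
Position k = 2, exponent = n-1-k = 3
B^3 mod M = 3^3 mod 127 = 27
Delta = (2 - 7) * 27 mod 127 = 119
New hash = (54 + 119) mod 127 = 46

Answer: 46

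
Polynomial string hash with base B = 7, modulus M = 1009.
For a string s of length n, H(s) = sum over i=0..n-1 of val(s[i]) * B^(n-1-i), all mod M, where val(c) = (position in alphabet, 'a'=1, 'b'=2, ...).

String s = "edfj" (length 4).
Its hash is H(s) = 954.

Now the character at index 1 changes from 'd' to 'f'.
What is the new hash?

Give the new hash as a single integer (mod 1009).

Answer: 43

Derivation:
val('d') = 4, val('f') = 6
Position k = 1, exponent = n-1-k = 2
B^2 mod M = 7^2 mod 1009 = 49
Delta = (6 - 4) * 49 mod 1009 = 98
New hash = (954 + 98) mod 1009 = 43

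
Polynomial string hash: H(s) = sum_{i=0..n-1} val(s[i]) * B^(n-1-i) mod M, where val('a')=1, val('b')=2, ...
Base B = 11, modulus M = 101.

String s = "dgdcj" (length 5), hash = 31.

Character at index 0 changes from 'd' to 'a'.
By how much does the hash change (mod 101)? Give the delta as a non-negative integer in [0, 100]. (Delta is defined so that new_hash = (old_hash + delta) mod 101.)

Answer: 12

Derivation:
Delta formula: (val(new) - val(old)) * B^(n-1-k) mod M
  val('a') - val('d') = 1 - 4 = -3
  B^(n-1-k) = 11^4 mod 101 = 97
  Delta = -3 * 97 mod 101 = 12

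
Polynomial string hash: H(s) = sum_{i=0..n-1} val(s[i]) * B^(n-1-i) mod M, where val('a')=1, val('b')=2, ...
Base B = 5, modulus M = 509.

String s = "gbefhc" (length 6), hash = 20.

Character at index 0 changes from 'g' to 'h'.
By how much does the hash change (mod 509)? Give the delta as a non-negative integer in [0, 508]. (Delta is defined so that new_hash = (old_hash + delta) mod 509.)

Answer: 71

Derivation:
Delta formula: (val(new) - val(old)) * B^(n-1-k) mod M
  val('h') - val('g') = 8 - 7 = 1
  B^(n-1-k) = 5^5 mod 509 = 71
  Delta = 1 * 71 mod 509 = 71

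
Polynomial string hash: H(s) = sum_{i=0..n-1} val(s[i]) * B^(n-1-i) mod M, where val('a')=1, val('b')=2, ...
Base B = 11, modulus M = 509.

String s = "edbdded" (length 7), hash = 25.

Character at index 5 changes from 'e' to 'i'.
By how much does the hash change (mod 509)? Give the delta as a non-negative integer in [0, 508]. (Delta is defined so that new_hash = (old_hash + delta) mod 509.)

Delta formula: (val(new) - val(old)) * B^(n-1-k) mod M
  val('i') - val('e') = 9 - 5 = 4
  B^(n-1-k) = 11^1 mod 509 = 11
  Delta = 4 * 11 mod 509 = 44

Answer: 44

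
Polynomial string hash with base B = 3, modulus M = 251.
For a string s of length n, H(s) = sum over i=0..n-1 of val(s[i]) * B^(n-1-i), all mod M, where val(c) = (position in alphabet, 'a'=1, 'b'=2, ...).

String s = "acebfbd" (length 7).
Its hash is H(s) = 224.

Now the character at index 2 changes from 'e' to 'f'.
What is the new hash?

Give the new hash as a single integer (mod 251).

Answer: 54

Derivation:
val('e') = 5, val('f') = 6
Position k = 2, exponent = n-1-k = 4
B^4 mod M = 3^4 mod 251 = 81
Delta = (6 - 5) * 81 mod 251 = 81
New hash = (224 + 81) mod 251 = 54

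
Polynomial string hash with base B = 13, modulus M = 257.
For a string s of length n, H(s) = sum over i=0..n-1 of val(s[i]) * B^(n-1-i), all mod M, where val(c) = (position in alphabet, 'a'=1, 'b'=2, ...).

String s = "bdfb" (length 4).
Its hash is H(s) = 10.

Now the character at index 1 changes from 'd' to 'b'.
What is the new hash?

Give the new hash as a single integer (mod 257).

val('d') = 4, val('b') = 2
Position k = 1, exponent = n-1-k = 2
B^2 mod M = 13^2 mod 257 = 169
Delta = (2 - 4) * 169 mod 257 = 176
New hash = (10 + 176) mod 257 = 186

Answer: 186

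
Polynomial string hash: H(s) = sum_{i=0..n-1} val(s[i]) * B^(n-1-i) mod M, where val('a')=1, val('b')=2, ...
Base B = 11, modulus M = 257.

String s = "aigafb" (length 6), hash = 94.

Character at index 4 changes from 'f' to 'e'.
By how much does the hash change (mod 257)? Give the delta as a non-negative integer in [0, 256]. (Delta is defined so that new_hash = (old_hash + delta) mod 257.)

Delta formula: (val(new) - val(old)) * B^(n-1-k) mod M
  val('e') - val('f') = 5 - 6 = -1
  B^(n-1-k) = 11^1 mod 257 = 11
  Delta = -1 * 11 mod 257 = 246

Answer: 246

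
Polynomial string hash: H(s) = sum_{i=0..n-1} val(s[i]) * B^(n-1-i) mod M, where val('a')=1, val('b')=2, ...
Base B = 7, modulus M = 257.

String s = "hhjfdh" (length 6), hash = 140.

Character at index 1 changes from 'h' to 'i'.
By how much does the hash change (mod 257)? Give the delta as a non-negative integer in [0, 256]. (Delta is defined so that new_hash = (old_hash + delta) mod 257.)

Delta formula: (val(new) - val(old)) * B^(n-1-k) mod M
  val('i') - val('h') = 9 - 8 = 1
  B^(n-1-k) = 7^4 mod 257 = 88
  Delta = 1 * 88 mod 257 = 88

Answer: 88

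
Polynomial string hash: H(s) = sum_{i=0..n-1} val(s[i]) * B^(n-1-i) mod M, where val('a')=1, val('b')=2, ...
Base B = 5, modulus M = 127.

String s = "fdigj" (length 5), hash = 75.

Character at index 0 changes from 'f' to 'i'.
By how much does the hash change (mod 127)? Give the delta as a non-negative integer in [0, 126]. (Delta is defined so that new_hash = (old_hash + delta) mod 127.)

Delta formula: (val(new) - val(old)) * B^(n-1-k) mod M
  val('i') - val('f') = 9 - 6 = 3
  B^(n-1-k) = 5^4 mod 127 = 117
  Delta = 3 * 117 mod 127 = 97

Answer: 97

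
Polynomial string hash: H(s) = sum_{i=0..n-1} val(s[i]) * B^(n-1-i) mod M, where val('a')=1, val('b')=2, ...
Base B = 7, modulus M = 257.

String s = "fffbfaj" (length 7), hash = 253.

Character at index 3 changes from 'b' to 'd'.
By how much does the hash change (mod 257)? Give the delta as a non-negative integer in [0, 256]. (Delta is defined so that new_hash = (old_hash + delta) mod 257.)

Delta formula: (val(new) - val(old)) * B^(n-1-k) mod M
  val('d') - val('b') = 4 - 2 = 2
  B^(n-1-k) = 7^3 mod 257 = 86
  Delta = 2 * 86 mod 257 = 172

Answer: 172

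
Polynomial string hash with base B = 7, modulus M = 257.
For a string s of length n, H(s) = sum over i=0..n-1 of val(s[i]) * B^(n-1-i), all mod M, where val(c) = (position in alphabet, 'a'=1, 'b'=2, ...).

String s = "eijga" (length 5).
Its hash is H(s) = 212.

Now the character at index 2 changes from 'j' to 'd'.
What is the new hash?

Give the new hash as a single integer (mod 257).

val('j') = 10, val('d') = 4
Position k = 2, exponent = n-1-k = 2
B^2 mod M = 7^2 mod 257 = 49
Delta = (4 - 10) * 49 mod 257 = 220
New hash = (212 + 220) mod 257 = 175

Answer: 175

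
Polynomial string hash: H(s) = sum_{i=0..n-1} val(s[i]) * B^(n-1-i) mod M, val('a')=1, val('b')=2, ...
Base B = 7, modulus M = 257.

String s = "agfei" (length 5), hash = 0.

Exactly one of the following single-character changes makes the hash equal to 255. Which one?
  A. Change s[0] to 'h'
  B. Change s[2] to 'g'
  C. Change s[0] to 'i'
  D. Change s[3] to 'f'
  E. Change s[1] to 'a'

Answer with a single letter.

Option A: s[0]='a'->'h', delta=(8-1)*7^4 mod 257 = 102, hash=0+102 mod 257 = 102
Option B: s[2]='f'->'g', delta=(7-6)*7^2 mod 257 = 49, hash=0+49 mod 257 = 49
Option C: s[0]='a'->'i', delta=(9-1)*7^4 mod 257 = 190, hash=0+190 mod 257 = 190
Option D: s[3]='e'->'f', delta=(6-5)*7^1 mod 257 = 7, hash=0+7 mod 257 = 7
Option E: s[1]='g'->'a', delta=(1-7)*7^3 mod 257 = 255, hash=0+255 mod 257 = 255 <-- target

Answer: E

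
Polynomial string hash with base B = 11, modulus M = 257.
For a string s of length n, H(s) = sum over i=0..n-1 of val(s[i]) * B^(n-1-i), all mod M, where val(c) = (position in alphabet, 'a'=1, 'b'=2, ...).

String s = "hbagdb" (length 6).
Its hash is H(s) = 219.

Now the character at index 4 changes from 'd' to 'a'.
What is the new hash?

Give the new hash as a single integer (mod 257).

val('d') = 4, val('a') = 1
Position k = 4, exponent = n-1-k = 1
B^1 mod M = 11^1 mod 257 = 11
Delta = (1 - 4) * 11 mod 257 = 224
New hash = (219 + 224) mod 257 = 186

Answer: 186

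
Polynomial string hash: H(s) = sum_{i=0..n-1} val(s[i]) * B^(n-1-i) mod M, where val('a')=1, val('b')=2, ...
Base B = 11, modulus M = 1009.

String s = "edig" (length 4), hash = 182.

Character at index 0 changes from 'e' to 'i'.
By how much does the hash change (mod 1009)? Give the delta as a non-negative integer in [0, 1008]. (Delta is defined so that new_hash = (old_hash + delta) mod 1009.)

Answer: 279

Derivation:
Delta formula: (val(new) - val(old)) * B^(n-1-k) mod M
  val('i') - val('e') = 9 - 5 = 4
  B^(n-1-k) = 11^3 mod 1009 = 322
  Delta = 4 * 322 mod 1009 = 279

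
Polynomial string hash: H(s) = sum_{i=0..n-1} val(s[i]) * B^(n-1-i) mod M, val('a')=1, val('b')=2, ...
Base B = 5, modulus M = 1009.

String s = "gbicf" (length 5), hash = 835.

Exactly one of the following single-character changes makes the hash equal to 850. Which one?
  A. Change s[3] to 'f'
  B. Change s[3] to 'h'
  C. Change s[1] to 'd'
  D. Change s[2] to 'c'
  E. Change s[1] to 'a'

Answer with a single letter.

Answer: A

Derivation:
Option A: s[3]='c'->'f', delta=(6-3)*5^1 mod 1009 = 15, hash=835+15 mod 1009 = 850 <-- target
Option B: s[3]='c'->'h', delta=(8-3)*5^1 mod 1009 = 25, hash=835+25 mod 1009 = 860
Option C: s[1]='b'->'d', delta=(4-2)*5^3 mod 1009 = 250, hash=835+250 mod 1009 = 76
Option D: s[2]='i'->'c', delta=(3-9)*5^2 mod 1009 = 859, hash=835+859 mod 1009 = 685
Option E: s[1]='b'->'a', delta=(1-2)*5^3 mod 1009 = 884, hash=835+884 mod 1009 = 710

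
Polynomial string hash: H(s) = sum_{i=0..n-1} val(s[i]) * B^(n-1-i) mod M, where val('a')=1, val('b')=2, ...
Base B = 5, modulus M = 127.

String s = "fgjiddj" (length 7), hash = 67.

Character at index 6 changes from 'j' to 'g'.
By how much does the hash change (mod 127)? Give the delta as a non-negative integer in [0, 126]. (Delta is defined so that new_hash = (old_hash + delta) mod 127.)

Delta formula: (val(new) - val(old)) * B^(n-1-k) mod M
  val('g') - val('j') = 7 - 10 = -3
  B^(n-1-k) = 5^0 mod 127 = 1
  Delta = -3 * 1 mod 127 = 124

Answer: 124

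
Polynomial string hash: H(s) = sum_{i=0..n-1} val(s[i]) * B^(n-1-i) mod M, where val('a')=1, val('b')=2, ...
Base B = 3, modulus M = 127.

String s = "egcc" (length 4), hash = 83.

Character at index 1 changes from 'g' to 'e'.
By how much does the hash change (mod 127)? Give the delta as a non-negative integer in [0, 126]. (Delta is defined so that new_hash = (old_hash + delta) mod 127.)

Answer: 109

Derivation:
Delta formula: (val(new) - val(old)) * B^(n-1-k) mod M
  val('e') - val('g') = 5 - 7 = -2
  B^(n-1-k) = 3^2 mod 127 = 9
  Delta = -2 * 9 mod 127 = 109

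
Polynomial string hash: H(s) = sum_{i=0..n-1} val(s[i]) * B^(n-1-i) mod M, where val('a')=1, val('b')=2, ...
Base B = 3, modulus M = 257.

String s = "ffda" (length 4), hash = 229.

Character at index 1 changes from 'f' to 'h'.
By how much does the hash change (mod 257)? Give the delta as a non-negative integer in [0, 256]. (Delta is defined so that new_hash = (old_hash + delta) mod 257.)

Delta formula: (val(new) - val(old)) * B^(n-1-k) mod M
  val('h') - val('f') = 8 - 6 = 2
  B^(n-1-k) = 3^2 mod 257 = 9
  Delta = 2 * 9 mod 257 = 18

Answer: 18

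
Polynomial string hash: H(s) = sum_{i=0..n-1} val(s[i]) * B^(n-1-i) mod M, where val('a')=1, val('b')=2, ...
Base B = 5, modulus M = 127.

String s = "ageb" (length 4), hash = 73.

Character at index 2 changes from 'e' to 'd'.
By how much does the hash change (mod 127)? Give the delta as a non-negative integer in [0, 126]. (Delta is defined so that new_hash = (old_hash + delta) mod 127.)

Delta formula: (val(new) - val(old)) * B^(n-1-k) mod M
  val('d') - val('e') = 4 - 5 = -1
  B^(n-1-k) = 5^1 mod 127 = 5
  Delta = -1 * 5 mod 127 = 122

Answer: 122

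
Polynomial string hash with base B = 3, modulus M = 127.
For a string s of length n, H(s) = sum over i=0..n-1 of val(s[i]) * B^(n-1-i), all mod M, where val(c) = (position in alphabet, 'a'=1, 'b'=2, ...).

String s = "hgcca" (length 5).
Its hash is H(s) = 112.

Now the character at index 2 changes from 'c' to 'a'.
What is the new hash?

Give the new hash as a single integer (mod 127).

Answer: 94

Derivation:
val('c') = 3, val('a') = 1
Position k = 2, exponent = n-1-k = 2
B^2 mod M = 3^2 mod 127 = 9
Delta = (1 - 3) * 9 mod 127 = 109
New hash = (112 + 109) mod 127 = 94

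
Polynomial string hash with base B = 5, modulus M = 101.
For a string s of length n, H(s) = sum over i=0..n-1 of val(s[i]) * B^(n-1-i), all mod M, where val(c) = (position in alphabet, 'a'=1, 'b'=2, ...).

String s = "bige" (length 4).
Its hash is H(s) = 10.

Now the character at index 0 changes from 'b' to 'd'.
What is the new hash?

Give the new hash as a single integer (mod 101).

val('b') = 2, val('d') = 4
Position k = 0, exponent = n-1-k = 3
B^3 mod M = 5^3 mod 101 = 24
Delta = (4 - 2) * 24 mod 101 = 48
New hash = (10 + 48) mod 101 = 58

Answer: 58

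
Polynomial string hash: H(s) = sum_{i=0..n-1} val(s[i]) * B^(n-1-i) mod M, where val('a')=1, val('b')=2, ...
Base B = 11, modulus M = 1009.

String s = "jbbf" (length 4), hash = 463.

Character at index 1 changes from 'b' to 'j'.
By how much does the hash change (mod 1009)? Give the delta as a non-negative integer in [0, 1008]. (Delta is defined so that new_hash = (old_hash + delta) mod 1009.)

Answer: 968

Derivation:
Delta formula: (val(new) - val(old)) * B^(n-1-k) mod M
  val('j') - val('b') = 10 - 2 = 8
  B^(n-1-k) = 11^2 mod 1009 = 121
  Delta = 8 * 121 mod 1009 = 968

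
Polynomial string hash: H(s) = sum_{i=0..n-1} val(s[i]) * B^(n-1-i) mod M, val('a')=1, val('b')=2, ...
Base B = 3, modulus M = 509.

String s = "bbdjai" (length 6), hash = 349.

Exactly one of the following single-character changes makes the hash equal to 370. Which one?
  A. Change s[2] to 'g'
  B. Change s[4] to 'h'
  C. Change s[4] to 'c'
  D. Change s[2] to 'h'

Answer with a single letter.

Option A: s[2]='d'->'g', delta=(7-4)*3^3 mod 509 = 81, hash=349+81 mod 509 = 430
Option B: s[4]='a'->'h', delta=(8-1)*3^1 mod 509 = 21, hash=349+21 mod 509 = 370 <-- target
Option C: s[4]='a'->'c', delta=(3-1)*3^1 mod 509 = 6, hash=349+6 mod 509 = 355
Option D: s[2]='d'->'h', delta=(8-4)*3^3 mod 509 = 108, hash=349+108 mod 509 = 457

Answer: B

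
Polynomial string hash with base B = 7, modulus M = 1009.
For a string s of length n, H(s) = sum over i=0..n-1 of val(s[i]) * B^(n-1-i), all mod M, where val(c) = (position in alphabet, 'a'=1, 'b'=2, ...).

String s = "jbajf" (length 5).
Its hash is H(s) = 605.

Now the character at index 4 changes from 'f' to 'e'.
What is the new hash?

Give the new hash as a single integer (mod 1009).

Answer: 604

Derivation:
val('f') = 6, val('e') = 5
Position k = 4, exponent = n-1-k = 0
B^0 mod M = 7^0 mod 1009 = 1
Delta = (5 - 6) * 1 mod 1009 = 1008
New hash = (605 + 1008) mod 1009 = 604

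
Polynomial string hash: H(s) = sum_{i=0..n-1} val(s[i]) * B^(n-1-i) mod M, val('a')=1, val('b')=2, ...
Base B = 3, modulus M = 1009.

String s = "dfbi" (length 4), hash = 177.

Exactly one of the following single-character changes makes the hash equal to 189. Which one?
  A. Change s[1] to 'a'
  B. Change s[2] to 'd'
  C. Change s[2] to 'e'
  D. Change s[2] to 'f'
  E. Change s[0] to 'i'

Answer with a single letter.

Option A: s[1]='f'->'a', delta=(1-6)*3^2 mod 1009 = 964, hash=177+964 mod 1009 = 132
Option B: s[2]='b'->'d', delta=(4-2)*3^1 mod 1009 = 6, hash=177+6 mod 1009 = 183
Option C: s[2]='b'->'e', delta=(5-2)*3^1 mod 1009 = 9, hash=177+9 mod 1009 = 186
Option D: s[2]='b'->'f', delta=(6-2)*3^1 mod 1009 = 12, hash=177+12 mod 1009 = 189 <-- target
Option E: s[0]='d'->'i', delta=(9-4)*3^3 mod 1009 = 135, hash=177+135 mod 1009 = 312

Answer: D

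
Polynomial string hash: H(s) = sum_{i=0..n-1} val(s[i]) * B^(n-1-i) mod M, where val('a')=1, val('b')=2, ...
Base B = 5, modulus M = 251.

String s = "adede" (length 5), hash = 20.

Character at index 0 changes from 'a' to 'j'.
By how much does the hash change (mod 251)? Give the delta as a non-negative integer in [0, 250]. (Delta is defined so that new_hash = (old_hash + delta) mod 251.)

Delta formula: (val(new) - val(old)) * B^(n-1-k) mod M
  val('j') - val('a') = 10 - 1 = 9
  B^(n-1-k) = 5^4 mod 251 = 123
  Delta = 9 * 123 mod 251 = 103

Answer: 103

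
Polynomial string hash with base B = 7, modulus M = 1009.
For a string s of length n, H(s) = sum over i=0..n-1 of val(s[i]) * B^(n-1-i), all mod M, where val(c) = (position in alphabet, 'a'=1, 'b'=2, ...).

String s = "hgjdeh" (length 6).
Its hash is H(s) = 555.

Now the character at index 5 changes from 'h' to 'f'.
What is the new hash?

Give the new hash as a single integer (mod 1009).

val('h') = 8, val('f') = 6
Position k = 5, exponent = n-1-k = 0
B^0 mod M = 7^0 mod 1009 = 1
Delta = (6 - 8) * 1 mod 1009 = 1007
New hash = (555 + 1007) mod 1009 = 553

Answer: 553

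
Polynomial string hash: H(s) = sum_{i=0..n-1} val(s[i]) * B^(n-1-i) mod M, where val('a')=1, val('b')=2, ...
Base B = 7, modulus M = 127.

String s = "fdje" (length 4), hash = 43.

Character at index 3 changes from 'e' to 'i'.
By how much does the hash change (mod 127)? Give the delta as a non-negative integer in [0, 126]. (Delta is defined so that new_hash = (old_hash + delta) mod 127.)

Delta formula: (val(new) - val(old)) * B^(n-1-k) mod M
  val('i') - val('e') = 9 - 5 = 4
  B^(n-1-k) = 7^0 mod 127 = 1
  Delta = 4 * 1 mod 127 = 4

Answer: 4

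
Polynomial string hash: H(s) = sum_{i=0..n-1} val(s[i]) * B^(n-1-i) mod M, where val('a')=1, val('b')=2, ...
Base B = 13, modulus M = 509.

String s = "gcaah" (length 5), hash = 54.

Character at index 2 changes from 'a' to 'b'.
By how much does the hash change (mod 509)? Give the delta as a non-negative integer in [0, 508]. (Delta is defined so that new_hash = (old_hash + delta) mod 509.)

Answer: 169

Derivation:
Delta formula: (val(new) - val(old)) * B^(n-1-k) mod M
  val('b') - val('a') = 2 - 1 = 1
  B^(n-1-k) = 13^2 mod 509 = 169
  Delta = 1 * 169 mod 509 = 169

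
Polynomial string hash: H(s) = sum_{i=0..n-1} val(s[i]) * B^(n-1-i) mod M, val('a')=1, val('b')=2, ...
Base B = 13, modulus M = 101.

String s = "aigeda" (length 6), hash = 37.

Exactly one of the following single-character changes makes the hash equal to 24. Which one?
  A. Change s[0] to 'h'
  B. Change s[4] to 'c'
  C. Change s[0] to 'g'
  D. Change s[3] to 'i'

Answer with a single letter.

Answer: B

Derivation:
Option A: s[0]='a'->'h', delta=(8-1)*13^5 mod 101 = 18, hash=37+18 mod 101 = 55
Option B: s[4]='d'->'c', delta=(3-4)*13^1 mod 101 = 88, hash=37+88 mod 101 = 24 <-- target
Option C: s[0]='a'->'g', delta=(7-1)*13^5 mod 101 = 1, hash=37+1 mod 101 = 38
Option D: s[3]='e'->'i', delta=(9-5)*13^2 mod 101 = 70, hash=37+70 mod 101 = 6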